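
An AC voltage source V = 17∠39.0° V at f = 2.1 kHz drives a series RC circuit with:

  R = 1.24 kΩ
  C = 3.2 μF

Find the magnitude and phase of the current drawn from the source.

Step 1 — Angular frequency: ω = 2π·f = 2π·2100 = 1.319e+04 rad/s.
Step 2 — Component impedances:
  R: Z = R = 1240 Ω
  C: Z = 1/(jωC) = -j/(ω·C) = 0 - j23.68 Ω
Step 3 — Series combination: Z_total = R + C = 1240 - j23.68 Ω = 1240∠-1.1° Ω.
Step 4 — Source phasor: V = 17∠39.0° V = 13.21 + j10.7 V.
Step 5 — Ohm's law: I = V / Z_total = (13.21 + j10.7) / (1240 - j23.68) = 0.01049 + j0.008828 A.
Step 6 — Convert to polar: |I| = 0.01371 A, ∠I = 40.1°.

I = 0.01371∠40.1° A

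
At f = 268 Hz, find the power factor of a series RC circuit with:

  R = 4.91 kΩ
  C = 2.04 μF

Step 1 — Angular frequency: ω = 2π·f = 2π·268 = 1684 rad/s.
Step 2 — Component impedances:
  R: Z = R = 4910 Ω
  C: Z = 1/(jωC) = -j/(ω·C) = 0 - j291.1 Ω
Step 3 — Series combination: Z_total = R + C = 4910 - j291.1 Ω = 4919∠-3.4° Ω.
Step 4 — Power factor: PF = cos(φ) = Re(Z)/|Z| = 4910/4919 = 0.9982.
Step 5 — Type: Im(Z) = -291.1 ⇒ leading (phase φ = -3.4°).

PF = 0.9982 (leading, φ = -3.4°)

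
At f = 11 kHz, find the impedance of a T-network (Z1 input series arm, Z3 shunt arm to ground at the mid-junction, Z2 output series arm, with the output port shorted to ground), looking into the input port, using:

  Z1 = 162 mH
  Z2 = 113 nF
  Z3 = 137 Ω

Step 1 — Angular frequency: ω = 2π·f = 2π·1.1e+04 = 6.912e+04 rad/s.
Step 2 — Component impedances:
  Z1: Z = jωL = j·6.912e+04·0.162 = 0 + j1.12e+04 Ω
  Z2: Z = 1/(jωC) = -j/(ω·C) = 0 - j128 Ω
  Z3: Z = R = 137 Ω
Step 3 — With the output port shorted to ground, the output series arm Z2 runs from the junction to ground; the shunt arm Z3 also runs from the junction to ground. They appear in parallel: Z3 || Z2 = 63.87 - j68.34 Ω.
Step 4 — Series with input arm Z1: Z_in = Z1 + (Z3 || Z2) = 63.87 + j1.113e+04 Ω = 1.113e+04∠89.7° Ω.

Z = 63.87 + j1.113e+04 Ω = 1.113e+04∠89.7° Ω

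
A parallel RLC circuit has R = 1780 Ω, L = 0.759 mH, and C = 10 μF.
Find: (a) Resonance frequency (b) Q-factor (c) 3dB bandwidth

Step 1 — Resonance: ω₀ = 1/√(LC) = 1/√(0.000759·1e-05) = 1.148e+04 rad/s.
Step 2 — f₀ = ω₀/(2π) = 1827 Hz.
Step 3 — Parallel Q: Q = R/(ω₀L) = 1780/(1.148e+04·0.000759) = 204.3.
Step 4 — Bandwidth: Δω = ω₀/Q = 56.18 rad/s; BW = Δω/(2π) = 8.941 Hz.

(a) f₀ = 1827 Hz  (b) Q = 204.3  (c) BW = 8.941 Hz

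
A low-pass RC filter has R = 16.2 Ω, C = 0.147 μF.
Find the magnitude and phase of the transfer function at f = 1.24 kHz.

Step 1 — Angular frequency: ω = 2π·1240 = 7791 rad/s.
Step 2 — Transfer function: H(jω) = 1/(1 + jωRC).
Step 3 — Denominator: 1 + jωRC = 1 + j·7791·16.2·1.47e-07 = 1 + j0.01855.
Step 4 — H = 0.9997 - j0.01855.
Step 5 — Magnitude: |H| = 0.9998 (-0.0 dB); phase: φ = -1.1°.

|H| = 0.9998 (-0.0 dB), φ = -1.1°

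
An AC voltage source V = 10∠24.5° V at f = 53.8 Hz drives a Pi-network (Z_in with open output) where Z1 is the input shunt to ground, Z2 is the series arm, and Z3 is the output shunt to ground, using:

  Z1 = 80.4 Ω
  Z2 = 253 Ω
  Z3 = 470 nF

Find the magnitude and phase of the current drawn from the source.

Step 1 — Angular frequency: ω = 2π·f = 2π·53.8 = 338 rad/s.
Step 2 — Component impedances:
  Z1: Z = R = 80.4 Ω
  Z2: Z = R = 253 Ω
  Z3: Z = 1/(jωC) = -j/(ω·C) = 0 - j6294 Ω
Step 3 — With open output, the series arm Z2 and the output shunt Z3 appear in series to ground: Z2 + Z3 = 253 - j6294 Ω.
Step 4 — Parallel with input shunt Z1: Z_in = Z1 || (Z2 + Z3) = 80.35 - j1.024 Ω = 80.35∠-0.7° Ω.
Step 5 — Source phasor: V = 10∠24.5° V = 9.1 + j4.147 V.
Step 6 — Ohm's law: I = V / Z_total = (9.1 + j4.147) / (80.35 - j1.024) = 0.1126 + j0.05305 A.
Step 7 — Convert to polar: |I| = 0.1245 A, ∠I = 25.2°.

I = 0.1245∠25.2° A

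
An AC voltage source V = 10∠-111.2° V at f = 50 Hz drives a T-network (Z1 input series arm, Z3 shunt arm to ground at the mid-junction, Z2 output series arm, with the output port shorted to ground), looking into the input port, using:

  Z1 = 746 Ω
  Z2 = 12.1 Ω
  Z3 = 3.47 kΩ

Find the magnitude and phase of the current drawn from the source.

Step 1 — Angular frequency: ω = 2π·f = 2π·50 = 314.2 rad/s.
Step 2 — Component impedances:
  Z1: Z = R = 746 Ω
  Z2: Z = R = 12.1 Ω
  Z3: Z = R = 3470 Ω
Step 3 — With the output port shorted to ground, the output series arm Z2 runs from the junction to ground; the shunt arm Z3 also runs from the junction to ground. They appear in parallel: Z3 || Z2 = 12.06 Ω.
Step 4 — Series with input arm Z1: Z_in = Z1 + (Z3 || Z2) = 758.1 Ω = 758.1∠0.0° Ω.
Step 5 — Source phasor: V = 10∠-111.2° V = -3.616 - j9.323 V.
Step 6 — Ohm's law: I = V / Z_total = (-3.616 - j9.323) / (758.1) = -0.00477 - j0.0123 A.
Step 7 — Convert to polar: |I| = 0.01319 A, ∠I = -111.2°.

I = 0.01319∠-111.2° A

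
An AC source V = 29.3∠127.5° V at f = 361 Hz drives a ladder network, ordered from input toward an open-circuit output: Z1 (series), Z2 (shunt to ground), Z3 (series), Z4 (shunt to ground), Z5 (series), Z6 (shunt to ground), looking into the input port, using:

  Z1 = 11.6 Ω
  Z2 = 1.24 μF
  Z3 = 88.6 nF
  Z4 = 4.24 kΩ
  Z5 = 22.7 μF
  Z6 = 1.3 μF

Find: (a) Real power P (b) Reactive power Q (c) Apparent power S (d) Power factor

Step 1 — Angular frequency: ω = 2π·f = 2π·361 = 2268 rad/s.
Step 2 — Component impedances:
  Z1: Z = R = 11.6 Ω
  Z2: Z = 1/(jωC) = -j/(ω·C) = 0 - j355.5 Ω
  Z3: Z = 1/(jωC) = -j/(ω·C) = 0 - j4976 Ω
  Z4: Z = R = 4240 Ω
  Z5: Z = 1/(jωC) = -j/(ω·C) = 0 - j19.42 Ω
  Z6: Z = 1/(jωC) = -j/(ω·C) = 0 - j339.1 Ω
Step 3 — Ladder network (open output): work backward from the far end, alternating series and parallel combinations. Z_in = 11.72 - j333.3 Ω = 333.5∠-88.0° Ω.
Step 4 — Source phasor: V = 29.3∠127.5° V = -17.84 + j23.25 V.
Step 5 — Current: I = V / Z = -0.07153 - j0.051 A = 0.08785∠-144.5° A.
Step 6 — Complex power: S = V·I* = 0.09043 - j2.572 VA.
Step 7 — Real power: P = Re(S) = 0.09043 W.
Step 8 — Reactive power: Q = Im(S) = -2.572 VAR.
Step 9 — Apparent power: |S| = 2.574 VA.
Step 10 — Power factor: PF = P/|S| = 0.03513 (leading).

(a) P = 0.09043 W  (b) Q = -2.572 VAR  (c) S = 2.574 VA  (d) PF = 0.03513 (leading)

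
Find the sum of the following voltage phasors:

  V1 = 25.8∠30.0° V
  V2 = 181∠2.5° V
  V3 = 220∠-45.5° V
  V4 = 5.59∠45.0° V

Step 1 — Convert each phasor to rectangular form:
  V1 = 25.8·(cos(30.0°) + j·sin(30.0°)) = 22.34 + j12.9 V
  V2 = 181·(cos(2.5°) + j·sin(2.5°)) = 180.8 + j7.895 V
  V3 = 220·(cos(-45.5°) + j·sin(-45.5°)) = 154.2 - j156.9 V
  V4 = 5.59·(cos(45.0°) + j·sin(45.0°)) = 3.953 + j3.953 V
Step 2 — Sum components: V_total = 361.3 - j132.2 V.
Step 3 — Convert to polar: |V_total| = 384.7 V, ∠V_total = -20.1°.

V_total = 384.7∠-20.1° V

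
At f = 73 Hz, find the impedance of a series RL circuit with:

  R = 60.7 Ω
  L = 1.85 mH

Step 1 — Angular frequency: ω = 2π·f = 2π·73 = 458.7 rad/s.
Step 2 — Component impedances:
  R: Z = R = 60.7 Ω
  L: Z = jωL = j·458.7·0.00185 = 0 + j0.8485 Ω
Step 3 — Series combination: Z_total = R + L = 60.7 + j0.8485 Ω = 60.71∠0.8° Ω.

Z = 60.7 + j0.8485 Ω = 60.71∠0.8° Ω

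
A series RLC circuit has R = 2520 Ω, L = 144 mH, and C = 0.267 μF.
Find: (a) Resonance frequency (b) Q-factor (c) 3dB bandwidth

Step 1 — Resonance: ω₀ = 1/√(LC) = 1/√(0.144·2.67e-07) = 5100 rad/s.
Step 2 — f₀ = ω₀/(2π) = 811.7 Hz.
Step 3 — Series Q: Q = ω₀L/R = 5100·0.144/2520 = 0.2914.
Step 4 — Bandwidth: Δω = ω₀/Q = 1.75e+04 rad/s; BW = Δω/(2π) = 2785 Hz.

(a) f₀ = 811.7 Hz  (b) Q = 0.2914  (c) BW = 2785 Hz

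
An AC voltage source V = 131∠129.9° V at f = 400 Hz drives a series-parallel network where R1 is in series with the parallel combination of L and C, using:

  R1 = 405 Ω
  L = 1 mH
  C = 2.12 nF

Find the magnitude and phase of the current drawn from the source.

Step 1 — Angular frequency: ω = 2π·f = 2π·400 = 2513 rad/s.
Step 2 — Component impedances:
  R1: Z = R = 405 Ω
  L: Z = jωL = j·2513·0.001 = 0 + j2.513 Ω
  C: Z = 1/(jωC) = -j/(ω·C) = 0 - j1.877e+05 Ω
Step 3 — Parallel branch: L || C = 1/(1/L + 1/C) = 0 + j2.513 Ω.
Step 4 — Series with R1: Z_total = R1 + (L || C) = 405 + j2.513 Ω = 405∠0.4° Ω.
Step 5 — Source phasor: V = 131∠129.9° V = -84.03 + j100.5 V.
Step 6 — Ohm's law: I = V / Z_total = (-84.03 + j100.5) / (405 + j2.513) = -0.2059 + j0.2494 A.
Step 7 — Convert to polar: |I| = 0.3235 A, ∠I = 129.5°.

I = 0.3235∠129.5° A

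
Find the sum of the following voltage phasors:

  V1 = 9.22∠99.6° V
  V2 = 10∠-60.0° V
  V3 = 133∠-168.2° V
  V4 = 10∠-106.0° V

Step 1 — Convert each phasor to rectangular form:
  V1 = 9.22·(cos(99.6°) + j·sin(99.6°)) = -1.538 + j9.091 V
  V2 = 10·(cos(-60.0°) + j·sin(-60.0°)) = 5 - j8.66 V
  V3 = 133·(cos(-168.2°) + j·sin(-168.2°)) = -130.2 - j27.2 V
  V4 = 10·(cos(-106.0°) + j·sin(-106.0°)) = -2.756 - j9.613 V
Step 2 — Sum components: V_total = -129.5 - j36.38 V.
Step 3 — Convert to polar: |V_total| = 134.5 V, ∠V_total = -164.3°.

V_total = 134.5∠-164.3° V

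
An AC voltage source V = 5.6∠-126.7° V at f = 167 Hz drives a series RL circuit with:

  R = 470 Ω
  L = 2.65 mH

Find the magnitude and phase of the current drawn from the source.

Step 1 — Angular frequency: ω = 2π·f = 2π·167 = 1049 rad/s.
Step 2 — Component impedances:
  R: Z = R = 470 Ω
  L: Z = jωL = j·1049·0.00265 = 0 + j2.781 Ω
Step 3 — Series combination: Z_total = R + L = 470 + j2.781 Ω = 470∠0.3° Ω.
Step 4 — Source phasor: V = 5.6∠-126.7° V = -3.347 - j4.49 V.
Step 5 — Ohm's law: I = V / Z_total = (-3.347 - j4.49) / (470 + j2.781) = -0.007177 - j0.009511 A.
Step 6 — Convert to polar: |I| = 0.01191 A, ∠I = -127.0°.

I = 0.01191∠-127.0° A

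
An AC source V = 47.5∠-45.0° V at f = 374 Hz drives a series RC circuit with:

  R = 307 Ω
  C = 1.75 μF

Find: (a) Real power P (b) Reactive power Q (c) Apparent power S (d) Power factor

Step 1 — Angular frequency: ω = 2π·f = 2π·374 = 2350 rad/s.
Step 2 — Component impedances:
  R: Z = R = 307 Ω
  C: Z = 1/(jωC) = -j/(ω·C) = 0 - j243.2 Ω
Step 3 — Series combination: Z_total = R + C = 307 - j243.2 Ω = 391.6∠-38.4° Ω.
Step 4 — Source phasor: V = 47.5∠-45.0° V = 33.59 - j33.59 V.
Step 5 — Current: I = V / Z = 0.1205 - j0.01398 A = 0.1213∠-6.6° A.
Step 6 — Complex power: S = V·I* = 4.516 - j3.577 VA.
Step 7 — Real power: P = Re(S) = 4.516 W.
Step 8 — Reactive power: Q = Im(S) = -3.577 VAR.
Step 9 — Apparent power: |S| = 5.761 VA.
Step 10 — Power factor: PF = P/|S| = 0.7839 (leading).

(a) P = 4.516 W  (b) Q = -3.577 VAR  (c) S = 5.761 VA  (d) PF = 0.7839 (leading)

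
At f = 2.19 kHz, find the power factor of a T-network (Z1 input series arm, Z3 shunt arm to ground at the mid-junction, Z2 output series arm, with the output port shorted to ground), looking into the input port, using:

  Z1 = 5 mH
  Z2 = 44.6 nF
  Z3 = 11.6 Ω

Step 1 — Angular frequency: ω = 2π·f = 2π·2190 = 1.376e+04 rad/s.
Step 2 — Component impedances:
  Z1: Z = jωL = j·1.376e+04·0.005 = 0 + j68.8 Ω
  Z2: Z = 1/(jωC) = -j/(ω·C) = 0 - j1629 Ω
  Z3: Z = R = 11.6 Ω
Step 3 — With the output port shorted to ground, the output series arm Z2 runs from the junction to ground; the shunt arm Z3 also runs from the junction to ground. They appear in parallel: Z3 || Z2 = 11.6 - j0.08258 Ω.
Step 4 — Series with input arm Z1: Z_in = Z1 + (Z3 || Z2) = 11.6 + j68.72 Ω = 69.69∠80.4° Ω.
Step 5 — Power factor: PF = cos(φ) = Re(Z)/|Z| = 11.599/69.69 = 0.1664.
Step 6 — Type: Im(Z) = 68.72 ⇒ lagging (phase φ = 80.4°).

PF = 0.1664 (lagging, φ = 80.4°)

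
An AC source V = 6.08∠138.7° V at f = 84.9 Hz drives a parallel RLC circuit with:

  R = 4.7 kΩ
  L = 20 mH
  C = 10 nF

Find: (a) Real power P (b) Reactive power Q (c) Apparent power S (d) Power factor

Step 1 — Angular frequency: ω = 2π·f = 2π·84.9 = 533.4 rad/s.
Step 2 — Component impedances:
  R: Z = R = 4700 Ω
  L: Z = jωL = j·533.4·0.02 = 0 + j10.67 Ω
  C: Z = 1/(jωC) = -j/(ω·C) = 0 - j1.875e+05 Ω
Step 3 — Parallel combination: 1/Z_total = 1/R + 1/L + 1/C; Z_total = 0.02422 + j10.67 Ω = 10.67∠89.9° Ω.
Step 4 — Source phasor: V = 6.08∠138.7° V = -4.568 + j4.013 V.
Step 5 — Current: I = V / Z = 0.3751 + j0.429 A = 0.5699∠48.8° A.
Step 6 — Complex power: S = V·I* = 0.007865 + j3.465 VA.
Step 7 — Real power: P = Re(S) = 0.007865 W.
Step 8 — Reactive power: Q = Im(S) = 3.465 VAR.
Step 9 — Apparent power: |S| = 3.465 VA.
Step 10 — Power factor: PF = P/|S| = 0.00227 (lagging).

(a) P = 0.007865 W  (b) Q = 3.465 VAR  (c) S = 3.465 VA  (d) PF = 0.00227 (lagging)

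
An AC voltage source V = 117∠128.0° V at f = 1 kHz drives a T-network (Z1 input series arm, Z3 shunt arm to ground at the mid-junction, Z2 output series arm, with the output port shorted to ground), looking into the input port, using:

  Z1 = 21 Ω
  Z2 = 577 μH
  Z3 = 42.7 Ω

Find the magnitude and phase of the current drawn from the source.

Step 1 — Angular frequency: ω = 2π·f = 2π·1000 = 6283 rad/s.
Step 2 — Component impedances:
  Z1: Z = R = 21 Ω
  Z2: Z = jωL = j·6283·0.000577 = 0 + j3.625 Ω
  Z3: Z = R = 42.7 Ω
Step 3 — With the output port shorted to ground, the output series arm Z2 runs from the junction to ground; the shunt arm Z3 also runs from the junction to ground. They appear in parallel: Z3 || Z2 = 0.3056 + j3.599 Ω.
Step 4 — Series with input arm Z1: Z_in = Z1 + (Z3 || Z2) = 21.31 + j3.599 Ω = 21.61∠9.6° Ω.
Step 5 — Source phasor: V = 117∠128.0° V = -72.03 + j92.2 V.
Step 6 — Ohm's law: I = V / Z_total = (-72.03 + j92.2) / (21.31 + j3.599) = -2.576 + j4.763 A.
Step 7 — Convert to polar: |I| = 5.415 A, ∠I = 118.4°.

I = 5.415∠118.4° A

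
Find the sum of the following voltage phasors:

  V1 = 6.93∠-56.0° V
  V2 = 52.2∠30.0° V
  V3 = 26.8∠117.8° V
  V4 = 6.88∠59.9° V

Step 1 — Convert each phasor to rectangular form:
  V1 = 6.93·(cos(-56.0°) + j·sin(-56.0°)) = 3.875 - j5.745 V
  V2 = 52.2·(cos(30.0°) + j·sin(30.0°)) = 45.21 + j26.1 V
  V3 = 26.8·(cos(117.8°) + j·sin(117.8°)) = -12.5 + j23.71 V
  V4 = 6.88·(cos(59.9°) + j·sin(59.9°)) = 3.45 + j5.952 V
Step 2 — Sum components: V_total = 40.03 + j50.01 V.
Step 3 — Convert to polar: |V_total| = 64.06 V, ∠V_total = 51.3°.

V_total = 64.06∠51.3° V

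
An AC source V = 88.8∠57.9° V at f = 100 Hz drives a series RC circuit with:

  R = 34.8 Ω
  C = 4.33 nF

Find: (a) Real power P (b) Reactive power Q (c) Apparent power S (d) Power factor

Step 1 — Angular frequency: ω = 2π·f = 2π·100 = 628.3 rad/s.
Step 2 — Component impedances:
  R: Z = R = 34.8 Ω
  C: Z = 1/(jωC) = -j/(ω·C) = 0 - j3.676e+05 Ω
Step 3 — Series combination: Z_total = R + C = 34.8 - j3.676e+05 Ω = 3.676e+05∠-90.0° Ω.
Step 4 — Source phasor: V = 88.8∠57.9° V = 47.19 + j75.22 V.
Step 5 — Current: I = V / Z = -0.0002046 + j0.0001284 A = 0.0002416∠147.9° A.
Step 6 — Complex power: S = V·I* = 2.031e-06 - j0.02145 VA.
Step 7 — Real power: P = Re(S) = 2.031e-06 W.
Step 8 — Reactive power: Q = Im(S) = -0.02145 VAR.
Step 9 — Apparent power: |S| = 0.02145 VA.
Step 10 — Power factor: PF = P/|S| = 9.468e-05 (leading).

(a) P = 2.031e-06 W  (b) Q = -0.02145 VAR  (c) S = 0.02145 VA  (d) PF = 9.468e-05 (leading)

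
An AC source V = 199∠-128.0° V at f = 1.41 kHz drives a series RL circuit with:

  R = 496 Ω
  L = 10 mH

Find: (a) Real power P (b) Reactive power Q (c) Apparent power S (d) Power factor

Step 1 — Angular frequency: ω = 2π·f = 2π·1410 = 8859 rad/s.
Step 2 — Component impedances:
  R: Z = R = 496 Ω
  L: Z = jωL = j·8859·0.01 = 0 + j88.59 Ω
Step 3 — Series combination: Z_total = R + L = 496 + j88.59 Ω = 503.8∠10.1° Ω.
Step 4 — Source phasor: V = 199∠-128.0° V = -122.5 - j156.8 V.
Step 5 — Current: I = V / Z = -0.2941 - j0.2636 A = 0.395∠-138.1° A.
Step 6 — Complex power: S = V·I* = 77.37 + j13.82 VA.
Step 7 — Real power: P = Re(S) = 77.37 W.
Step 8 — Reactive power: Q = Im(S) = 13.82 VAR.
Step 9 — Apparent power: |S| = 78.6 VA.
Step 10 — Power factor: PF = P/|S| = 0.9844 (lagging).

(a) P = 77.37 W  (b) Q = 13.82 VAR  (c) S = 78.6 VA  (d) PF = 0.9844 (lagging)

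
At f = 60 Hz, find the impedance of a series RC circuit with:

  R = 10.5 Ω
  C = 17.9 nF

Step 1 — Angular frequency: ω = 2π·f = 2π·60 = 377 rad/s.
Step 2 — Component impedances:
  R: Z = R = 10.5 Ω
  C: Z = 1/(jωC) = -j/(ω·C) = 0 - j1.482e+05 Ω
Step 3 — Series combination: Z_total = R + C = 10.5 - j1.482e+05 Ω = 1.482e+05∠-90.0° Ω.

Z = 10.5 - j1.482e+05 Ω = 1.482e+05∠-90.0° Ω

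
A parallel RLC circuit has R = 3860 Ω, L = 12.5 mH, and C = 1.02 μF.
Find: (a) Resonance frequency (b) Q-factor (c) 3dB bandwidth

Step 1 — Resonance: ω₀ = 1/√(LC) = 1/√(0.0125·1.02e-06) = 8856 rad/s.
Step 2 — f₀ = ω₀/(2π) = 1409 Hz.
Step 3 — Parallel Q: Q = R/(ω₀L) = 3860/(8856·0.0125) = 34.87.
Step 4 — Bandwidth: Δω = ω₀/Q = 254 rad/s; BW = Δω/(2π) = 40.42 Hz.

(a) f₀ = 1409 Hz  (b) Q = 34.87  (c) BW = 40.42 Hz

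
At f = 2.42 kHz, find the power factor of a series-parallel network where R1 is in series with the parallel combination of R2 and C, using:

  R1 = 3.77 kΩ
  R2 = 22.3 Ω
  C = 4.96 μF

Step 1 — Angular frequency: ω = 2π·f = 2π·2420 = 1.521e+04 rad/s.
Step 2 — Component impedances:
  R1: Z = R = 3770 Ω
  R2: Z = R = 22.3 Ω
  C: Z = 1/(jωC) = -j/(ω·C) = 0 - j13.26 Ω
Step 3 — Parallel branch: R2 || C = 1/(1/R2 + 1/C) = 5.825 - j9.796 Ω.
Step 4 — Series with R1: Z_total = R1 + (R2 || C) = 3776 - j9.796 Ω = 3776∠-0.1° Ω.
Step 5 — Power factor: PF = cos(φ) = Re(Z)/|Z| = 3776/3776 = 1.
Step 6 — Type: Im(Z) = -9.796 ⇒ leading (phase φ = -0.1°).

PF = 1 (leading, φ = -0.1°)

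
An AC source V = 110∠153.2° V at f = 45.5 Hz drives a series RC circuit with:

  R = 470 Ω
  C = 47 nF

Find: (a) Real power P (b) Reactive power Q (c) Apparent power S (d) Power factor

Step 1 — Angular frequency: ω = 2π·f = 2π·45.5 = 285.9 rad/s.
Step 2 — Component impedances:
  R: Z = R = 470 Ω
  C: Z = 1/(jωC) = -j/(ω·C) = 0 - j7.442e+04 Ω
Step 3 — Series combination: Z_total = R + C = 470 - j7.442e+04 Ω = 7.443e+04∠-89.6° Ω.
Step 4 — Source phasor: V = 110∠153.2° V = -98.18 + j49.6 V.
Step 5 — Current: I = V / Z = -0.0006747 - j0.001315 A = 0.001478∠-117.2° A.
Step 6 — Complex power: S = V·I* = 0.001027 - j0.1626 VA.
Step 7 — Real power: P = Re(S) = 0.001027 W.
Step 8 — Reactive power: Q = Im(S) = -0.1626 VAR.
Step 9 — Apparent power: |S| = 0.1626 VA.
Step 10 — Power factor: PF = P/|S| = 0.006315 (leading).

(a) P = 0.001027 W  (b) Q = -0.1626 VAR  (c) S = 0.1626 VA  (d) PF = 0.006315 (leading)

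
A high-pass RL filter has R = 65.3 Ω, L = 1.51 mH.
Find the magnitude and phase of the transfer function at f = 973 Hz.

Step 1 — Angular frequency: ω = 2π·973 = 6114 rad/s.
Step 2 — Transfer function: H(jω) = jωL/(R + jωL).
Step 3 — Numerator jωL = j·9.231; denominator R + jωL = 65.3 + j9.231.
Step 4 — H = 0.01959 + j0.1386.
Step 5 — Magnitude: |H| = 0.14 (-17.1 dB); phase: φ = 82.0°.

|H| = 0.14 (-17.1 dB), φ = 82.0°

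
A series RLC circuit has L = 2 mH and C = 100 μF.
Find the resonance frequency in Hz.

Step 1 — Resonance condition Im(Z)=0 gives ω₀ = 1/√(LC).
Step 2 — ω₀ = 1/√(0.002·0.0001) = 2236 rad/s.
Step 3 — f₀ = ω₀/(2π) = 355.9 Hz.

f₀ = 355.9 Hz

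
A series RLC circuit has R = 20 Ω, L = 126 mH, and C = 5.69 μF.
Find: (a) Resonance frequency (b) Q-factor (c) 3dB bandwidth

Step 1 — Resonance condition Im(Z)=0 gives ω₀ = 1/√(LC).
Step 2 — ω₀ = 1/√(0.126·5.69e-06) = 1181 rad/s.
Step 3 — f₀ = ω₀/(2π) = 188 Hz.
Step 4 — Series Q: Q = ω₀L/R = 1181·0.126/20 = 7.44.
Step 5 — 3dB bandwidth: Δω = ω₀/Q = 158.7 rad/s; BW = Δω/(2π) = 25.26 Hz.

(a) f₀ = 188 Hz  (b) Q = 7.44  (c) BW = 25.26 Hz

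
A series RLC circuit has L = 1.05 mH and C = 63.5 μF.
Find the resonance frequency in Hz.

Step 1 — Resonance condition Im(Z)=0 gives ω₀ = 1/√(LC).
Step 2 — ω₀ = 1/√(0.00105·6.35e-05) = 3873 rad/s.
Step 3 — f₀ = ω₀/(2π) = 616.4 Hz.

f₀ = 616.4 Hz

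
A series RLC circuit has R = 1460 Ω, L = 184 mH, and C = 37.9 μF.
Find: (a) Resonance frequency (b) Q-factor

Step 1 — Resonance condition Im(Z)=0 gives ω₀ = 1/√(LC).
Step 2 — ω₀ = 1/√(0.184·3.79e-05) = 378.7 rad/s.
Step 3 — f₀ = ω₀/(2π) = 60.27 Hz.
Step 4 — Series Q: Q = ω₀L/R = 378.7·0.184/1460 = 0.04772.

(a) f₀ = 60.27 Hz  (b) Q = 0.04772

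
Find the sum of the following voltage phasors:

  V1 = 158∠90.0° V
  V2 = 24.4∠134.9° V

Step 1 — Convert each phasor to rectangular form:
  V1 = 158·(cos(90.0°) + j·sin(90.0°)) = 0 + j158 V
  V2 = 24.4·(cos(134.9°) + j·sin(134.9°)) = -17.22 + j17.28 V
Step 2 — Sum components: V_total = -17.22 + j175.3 V.
Step 3 — Convert to polar: |V_total| = 176.1 V, ∠V_total = 95.6°.

V_total = 176.1∠95.6° V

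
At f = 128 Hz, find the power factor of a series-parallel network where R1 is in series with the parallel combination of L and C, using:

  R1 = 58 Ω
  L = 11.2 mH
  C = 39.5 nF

Step 1 — Angular frequency: ω = 2π·f = 2π·128 = 804.2 rad/s.
Step 2 — Component impedances:
  R1: Z = R = 58 Ω
  L: Z = jωL = j·804.2·0.0112 = 0 + j9.008 Ω
  C: Z = 1/(jωC) = -j/(ω·C) = 0 - j3.148e+04 Ω
Step 3 — Parallel branch: L || C = 1/(1/L + 1/C) = 0 + j9.01 Ω.
Step 4 — Series with R1: Z_total = R1 + (L || C) = 58 + j9.01 Ω = 58.7∠8.8° Ω.
Step 5 — Power factor: PF = cos(φ) = Re(Z)/|Z| = 58/58.7 = 0.9881.
Step 6 — Type: Im(Z) = 9.01 ⇒ lagging (phase φ = 8.8°).

PF = 0.9881 (lagging, φ = 8.8°)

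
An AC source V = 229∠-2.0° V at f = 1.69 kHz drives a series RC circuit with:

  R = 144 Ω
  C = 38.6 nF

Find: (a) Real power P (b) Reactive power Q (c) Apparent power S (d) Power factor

Step 1 — Angular frequency: ω = 2π·f = 2π·1690 = 1.062e+04 rad/s.
Step 2 — Component impedances:
  R: Z = R = 144 Ω
  C: Z = 1/(jωC) = -j/(ω·C) = 0 - j2440 Ω
Step 3 — Series combination: Z_total = R + C = 144 - j2440 Ω = 2444∠-86.6° Ω.
Step 4 — Source phasor: V = 229∠-2.0° V = 228.9 - j7.992 V.
Step 5 — Current: I = V / Z = 0.008782 + j0.09329 A = 0.0937∠84.6° A.
Step 6 — Complex power: S = V·I* = 1.264 - j21.42 VA.
Step 7 — Real power: P = Re(S) = 1.264 W.
Step 8 — Reactive power: Q = Im(S) = -21.42 VAR.
Step 9 — Apparent power: |S| = 21.46 VA.
Step 10 — Power factor: PF = P/|S| = 0.05892 (leading).

(a) P = 1.264 W  (b) Q = -21.42 VAR  (c) S = 21.46 VA  (d) PF = 0.05892 (leading)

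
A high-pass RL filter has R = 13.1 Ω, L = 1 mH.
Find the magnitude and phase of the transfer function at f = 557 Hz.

Step 1 — Angular frequency: ω = 2π·557 = 3500 rad/s.
Step 2 — Transfer function: H(jω) = jωL/(R + jωL).
Step 3 — Numerator jωL = j·3.5; denominator R + jωL = 13.1 + j3.5.
Step 4 — H = 0.06662 + j0.2494.
Step 5 — Magnitude: |H| = 0.2581 (-11.8 dB); phase: φ = 75.0°.

|H| = 0.2581 (-11.8 dB), φ = 75.0°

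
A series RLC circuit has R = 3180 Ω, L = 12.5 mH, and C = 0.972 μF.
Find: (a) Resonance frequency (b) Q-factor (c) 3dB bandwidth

Step 1 — Resonance condition Im(Z)=0 gives ω₀ = 1/√(LC).
Step 2 — ω₀ = 1/√(0.0125·9.72e-07) = 9072 rad/s.
Step 3 — f₀ = ω₀/(2π) = 1444 Hz.
Step 4 — Series Q: Q = ω₀L/R = 9072·0.0125/3180 = 0.03566.
Step 5 — 3dB bandwidth: Δω = ω₀/Q = 2.544e+05 rad/s; BW = Δω/(2π) = 4.049e+04 Hz.

(a) f₀ = 1444 Hz  (b) Q = 0.03566  (c) BW = 4.049e+04 Hz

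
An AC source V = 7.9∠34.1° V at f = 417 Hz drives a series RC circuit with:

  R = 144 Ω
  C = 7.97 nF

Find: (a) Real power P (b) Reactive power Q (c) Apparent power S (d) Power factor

Step 1 — Angular frequency: ω = 2π·f = 2π·417 = 2620 rad/s.
Step 2 — Component impedances:
  R: Z = R = 144 Ω
  C: Z = 1/(jωC) = -j/(ω·C) = 0 - j4.789e+04 Ω
Step 3 — Series combination: Z_total = R + C = 144 - j4.789e+04 Ω = 4.789e+04∠-89.8° Ω.
Step 4 — Source phasor: V = 7.9∠34.1° V = 6.542 + j4.429 V.
Step 5 — Current: I = V / Z = -9.208e-05 + j0.0001369 A = 0.000165∠123.9° A.
Step 6 — Complex power: S = V·I* = 3.919e-06 - j0.001303 VA.
Step 7 — Real power: P = Re(S) = 3.919e-06 W.
Step 8 — Reactive power: Q = Im(S) = -0.001303 VAR.
Step 9 — Apparent power: |S| = 0.001303 VA.
Step 10 — Power factor: PF = P/|S| = 0.003007 (leading).

(a) P = 3.919e-06 W  (b) Q = -0.001303 VAR  (c) S = 0.001303 VA  (d) PF = 0.003007 (leading)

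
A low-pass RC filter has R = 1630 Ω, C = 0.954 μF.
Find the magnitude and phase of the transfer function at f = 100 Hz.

Step 1 — Angular frequency: ω = 2π·100 = 628.3 rad/s.
Step 2 — Transfer function: H(jω) = 1/(1 + jωRC).
Step 3 — Denominator: 1 + jωRC = 1 + j·628.3·1630·9.54e-07 = 1 + j0.977.
Step 4 — H = 0.5116 - j0.4999.
Step 5 — Magnitude: |H| = 0.7153 (-2.9 dB); phase: φ = -44.3°.

|H| = 0.7153 (-2.9 dB), φ = -44.3°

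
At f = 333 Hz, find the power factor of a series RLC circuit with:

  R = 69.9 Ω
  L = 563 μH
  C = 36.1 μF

Step 1 — Angular frequency: ω = 2π·f = 2π·333 = 2092 rad/s.
Step 2 — Component impedances:
  R: Z = R = 69.9 Ω
  L: Z = jωL = j·2092·0.000563 = 0 + j1.178 Ω
  C: Z = 1/(jωC) = -j/(ω·C) = 0 - j13.24 Ω
Step 3 — Series combination: Z_total = R + L + C = 69.9 - j12.06 Ω = 70.93∠-9.8° Ω.
Step 4 — Power factor: PF = cos(φ) = Re(Z)/|Z| = 69.9/70.933 = 0.9854.
Step 5 — Type: Im(Z) = -12.06 ⇒ leading (phase φ = -9.8°).

PF = 0.9854 (leading, φ = -9.8°)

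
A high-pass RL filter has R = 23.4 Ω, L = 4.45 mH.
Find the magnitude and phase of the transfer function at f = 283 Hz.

Step 1 — Angular frequency: ω = 2π·283 = 1778 rad/s.
Step 2 — Transfer function: H(jω) = jωL/(R + jωL).
Step 3 — Numerator jωL = j·7.913; denominator R + jωL = 23.4 + j7.913.
Step 4 — H = 0.1026 + j0.3035.
Step 5 — Magnitude: |H| = 0.3203 (-9.9 dB); phase: φ = 71.3°.

|H| = 0.3203 (-9.9 dB), φ = 71.3°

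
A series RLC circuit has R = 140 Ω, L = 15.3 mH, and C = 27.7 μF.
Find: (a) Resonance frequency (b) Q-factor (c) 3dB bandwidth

Step 1 — Resonance condition Im(Z)=0 gives ω₀ = 1/√(LC).
Step 2 — ω₀ = 1/√(0.0153·2.77e-05) = 1536 rad/s.
Step 3 — f₀ = ω₀/(2π) = 244.5 Hz.
Step 4 — Series Q: Q = ω₀L/R = 1536·0.0153/140 = 0.1679.
Step 5 — 3dB bandwidth: Δω = ω₀/Q = 9150 rad/s; BW = Δω/(2π) = 1456 Hz.

(a) f₀ = 244.5 Hz  (b) Q = 0.1679  (c) BW = 1456 Hz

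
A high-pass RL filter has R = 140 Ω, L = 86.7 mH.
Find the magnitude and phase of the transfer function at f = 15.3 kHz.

Step 1 — Angular frequency: ω = 2π·1.53e+04 = 9.613e+04 rad/s.
Step 2 — Transfer function: H(jω) = jωL/(R + jωL).
Step 3 — Numerator jωL = j·8335; denominator R + jωL = 140 + j8335.
Step 4 — H = 0.9997 + j0.01679.
Step 5 — Magnitude: |H| = 0.9999 (-0.0 dB); phase: φ = 1.0°.

|H| = 0.9999 (-0.0 dB), φ = 1.0°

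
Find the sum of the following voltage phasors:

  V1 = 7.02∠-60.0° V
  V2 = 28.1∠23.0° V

Step 1 — Convert each phasor to rectangular form:
  V1 = 7.02·(cos(-60.0°) + j·sin(-60.0°)) = 3.51 - j6.079 V
  V2 = 28.1·(cos(23.0°) + j·sin(23.0°)) = 25.87 + j10.98 V
Step 2 — Sum components: V_total = 29.38 + j4.9 V.
Step 3 — Convert to polar: |V_total| = 29.78 V, ∠V_total = 9.5°.

V_total = 29.78∠9.5° V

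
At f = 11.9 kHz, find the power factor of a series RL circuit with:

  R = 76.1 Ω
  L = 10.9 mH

Step 1 — Angular frequency: ω = 2π·f = 2π·1.19e+04 = 7.477e+04 rad/s.
Step 2 — Component impedances:
  R: Z = R = 76.1 Ω
  L: Z = jωL = j·7.477e+04·0.0109 = 0 + j815 Ω
Step 3 — Series combination: Z_total = R + L = 76.1 + j815 Ω = 818.5∠84.7° Ω.
Step 4 — Power factor: PF = cos(φ) = Re(Z)/|Z| = 76.1/818.5 = 0.09297.
Step 5 — Type: Im(Z) = 815 ⇒ lagging (phase φ = 84.7°).

PF = 0.09297 (lagging, φ = 84.7°)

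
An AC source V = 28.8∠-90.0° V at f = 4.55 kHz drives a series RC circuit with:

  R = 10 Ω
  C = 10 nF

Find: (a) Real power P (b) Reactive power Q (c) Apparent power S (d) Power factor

Step 1 — Angular frequency: ω = 2π·f = 2π·4550 = 2.859e+04 rad/s.
Step 2 — Component impedances:
  R: Z = R = 10 Ω
  C: Z = 1/(jωC) = -j/(ω·C) = 0 - j3498 Ω
Step 3 — Series combination: Z_total = R + C = 10 - j3498 Ω = 3498∠-89.8° Ω.
Step 4 — Source phasor: V = 28.8∠-90.0° V = 0 - j28.8 V.
Step 5 — Current: I = V / Z = 0.008233 - j2.354e-05 A = 0.008233∠-0.2° A.
Step 6 — Complex power: S = V·I* = 0.0006779 - j0.2371 VA.
Step 7 — Real power: P = Re(S) = 0.0006779 W.
Step 8 — Reactive power: Q = Im(S) = -0.2371 VAR.
Step 9 — Apparent power: |S| = 0.2371 VA.
Step 10 — Power factor: PF = P/|S| = 0.002859 (leading).

(a) P = 0.0006779 W  (b) Q = -0.2371 VAR  (c) S = 0.2371 VA  (d) PF = 0.002859 (leading)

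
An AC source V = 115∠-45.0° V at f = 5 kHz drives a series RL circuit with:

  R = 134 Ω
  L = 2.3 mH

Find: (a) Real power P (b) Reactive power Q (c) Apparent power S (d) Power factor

Step 1 — Angular frequency: ω = 2π·f = 2π·5000 = 3.142e+04 rad/s.
Step 2 — Component impedances:
  R: Z = R = 134 Ω
  L: Z = jωL = j·3.142e+04·0.0023 = 0 + j72.26 Ω
Step 3 — Series combination: Z_total = R + L = 134 + j72.26 Ω = 152.2∠28.3° Ω.
Step 4 — Source phasor: V = 115∠-45.0° V = 81.32 - j81.32 V.
Step 5 — Current: I = V / Z = 0.2166 - j0.7237 A = 0.7554∠-73.3° A.
Step 6 — Complex power: S = V·I* = 76.46 + j41.23 VA.
Step 7 — Real power: P = Re(S) = 76.46 W.
Step 8 — Reactive power: Q = Im(S) = 41.23 VAR.
Step 9 — Apparent power: |S| = 86.87 VA.
Step 10 — Power factor: PF = P/|S| = 0.8802 (lagging).

(a) P = 76.46 W  (b) Q = 41.23 VAR  (c) S = 86.87 VA  (d) PF = 0.8802 (lagging)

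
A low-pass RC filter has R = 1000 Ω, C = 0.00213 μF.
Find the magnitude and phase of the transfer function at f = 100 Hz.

Step 1 — Angular frequency: ω = 2π·100 = 628.3 rad/s.
Step 2 — Transfer function: H(jω) = 1/(1 + jωRC).
Step 3 — Denominator: 1 + jωRC = 1 + j·628.3·1000·2.13e-09 = 1 + j0.001338.
Step 4 — H = 1 - j0.001338.
Step 5 — Magnitude: |H| = 1 (-0.0 dB); phase: φ = -0.1°.

|H| = 1 (-0.0 dB), φ = -0.1°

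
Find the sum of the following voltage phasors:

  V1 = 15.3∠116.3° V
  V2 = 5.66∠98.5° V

Step 1 — Convert each phasor to rectangular form:
  V1 = 15.3·(cos(116.3°) + j·sin(116.3°)) = -6.779 + j13.72 V
  V2 = 5.66·(cos(98.5°) + j·sin(98.5°)) = -0.8366 + j5.598 V
Step 2 — Sum components: V_total = -7.616 + j19.31 V.
Step 3 — Convert to polar: |V_total| = 20.76 V, ∠V_total = 111.5°.

V_total = 20.76∠111.5° V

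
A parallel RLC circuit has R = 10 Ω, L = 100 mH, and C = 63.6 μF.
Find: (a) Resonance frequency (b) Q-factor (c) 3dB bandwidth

Step 1 — Resonance: ω₀ = 1/√(LC) = 1/√(0.1·6.36e-05) = 396.5 rad/s.
Step 2 — f₀ = ω₀/(2π) = 63.11 Hz.
Step 3 — Parallel Q: Q = R/(ω₀L) = 10/(396.5·0.1) = 0.2522.
Step 4 — Bandwidth: Δω = ω₀/Q = 1572 rad/s; BW = Δω/(2π) = 250.2 Hz.

(a) f₀ = 63.11 Hz  (b) Q = 0.2522  (c) BW = 250.2 Hz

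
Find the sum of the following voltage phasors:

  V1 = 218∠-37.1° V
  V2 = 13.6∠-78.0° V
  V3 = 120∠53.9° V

Step 1 — Convert each phasor to rectangular form:
  V1 = 218·(cos(-37.1°) + j·sin(-37.1°)) = 173.9 - j131.5 V
  V2 = 13.6·(cos(-78.0°) + j·sin(-78.0°)) = 2.828 - j13.3 V
  V3 = 120·(cos(53.9°) + j·sin(53.9°)) = 70.7 + j96.96 V
Step 2 — Sum components: V_total = 247.4 - j47.84 V.
Step 3 — Convert to polar: |V_total| = 252 V, ∠V_total = -10.9°.

V_total = 252∠-10.9° V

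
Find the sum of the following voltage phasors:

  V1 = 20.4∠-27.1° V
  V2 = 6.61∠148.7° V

Step 1 — Convert each phasor to rectangular form:
  V1 = 20.4·(cos(-27.1°) + j·sin(-27.1°)) = 18.16 - j9.293 V
  V2 = 6.61·(cos(148.7°) + j·sin(148.7°)) = -5.648 + j3.434 V
Step 2 — Sum components: V_total = 12.51 - j5.859 V.
Step 3 — Convert to polar: |V_total| = 13.82 V, ∠V_total = -25.1°.

V_total = 13.82∠-25.1° V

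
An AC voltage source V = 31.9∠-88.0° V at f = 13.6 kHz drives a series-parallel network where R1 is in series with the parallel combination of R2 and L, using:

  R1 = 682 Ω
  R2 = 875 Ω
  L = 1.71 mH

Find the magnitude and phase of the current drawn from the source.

Step 1 — Angular frequency: ω = 2π·f = 2π·1.36e+04 = 8.545e+04 rad/s.
Step 2 — Component impedances:
  R1: Z = R = 682 Ω
  R2: Z = R = 875 Ω
  L: Z = jωL = j·8.545e+04·0.00171 = 0 + j146.1 Ω
Step 3 — Parallel branch: R2 || L = 1/(1/R2 + 1/L) = 23.74 + j142.2 Ω.
Step 4 — Series with R1: Z_total = R1 + (R2 || L) = 705.7 + j142.2 Ω = 719.9∠11.4° Ω.
Step 5 — Source phasor: V = 31.9∠-88.0° V = 1.113 - j31.88 V.
Step 6 — Ohm's law: I = V / Z_total = (1.113 - j31.88) / (705.7 + j142.2) = -0.007228 - j0.04372 A.
Step 7 — Convert to polar: |I| = 0.04431 A, ∠I = -99.4°.

I = 0.04431∠-99.4° A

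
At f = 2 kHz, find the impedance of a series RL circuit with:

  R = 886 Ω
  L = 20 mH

Step 1 — Angular frequency: ω = 2π·f = 2π·2000 = 1.257e+04 rad/s.
Step 2 — Component impedances:
  R: Z = R = 886 Ω
  L: Z = jωL = j·1.257e+04·0.02 = 0 + j251.3 Ω
Step 3 — Series combination: Z_total = R + L = 886 + j251.3 Ω = 921∠15.8° Ω.

Z = 886 + j251.3 Ω = 921∠15.8° Ω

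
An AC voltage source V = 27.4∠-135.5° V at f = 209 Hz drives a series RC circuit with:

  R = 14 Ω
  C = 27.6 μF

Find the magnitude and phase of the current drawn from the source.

Step 1 — Angular frequency: ω = 2π·f = 2π·209 = 1313 rad/s.
Step 2 — Component impedances:
  R: Z = R = 14 Ω
  C: Z = 1/(jωC) = -j/(ω·C) = 0 - j27.59 Ω
Step 3 — Series combination: Z_total = R + C = 14 - j27.59 Ω = 30.94∠-63.1° Ω.
Step 4 — Source phasor: V = 27.4∠-135.5° V = -19.54 - j19.2 V.
Step 5 — Ohm's law: I = V / Z_total = (-19.54 - j19.2) / (14 - j27.59) = 0.2677 - j0.8442 A.
Step 6 — Convert to polar: |I| = 0.8856 A, ∠I = -72.4°.

I = 0.8856∠-72.4° A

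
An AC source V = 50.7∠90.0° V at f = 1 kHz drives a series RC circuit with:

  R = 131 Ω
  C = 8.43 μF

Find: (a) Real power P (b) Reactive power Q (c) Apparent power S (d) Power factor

Step 1 — Angular frequency: ω = 2π·f = 2π·1000 = 6283 rad/s.
Step 2 — Component impedances:
  R: Z = R = 131 Ω
  C: Z = 1/(jωC) = -j/(ω·C) = 0 - j18.88 Ω
Step 3 — Series combination: Z_total = R + C = 131 - j18.88 Ω = 132.4∠-8.2° Ω.
Step 4 — Source phasor: V = 50.7∠90.0° V = 0 + j50.7 V.
Step 5 — Current: I = V / Z = -0.05464 + j0.3791 A = 0.3831∠98.2° A.
Step 6 — Complex power: S = V·I* = 19.22 - j2.77 VA.
Step 7 — Real power: P = Re(S) = 19.22 W.
Step 8 — Reactive power: Q = Im(S) = -2.77 VAR.
Step 9 — Apparent power: |S| = 19.42 VA.
Step 10 — Power factor: PF = P/|S| = 0.9898 (leading).

(a) P = 19.22 W  (b) Q = -2.77 VAR  (c) S = 19.42 VA  (d) PF = 0.9898 (leading)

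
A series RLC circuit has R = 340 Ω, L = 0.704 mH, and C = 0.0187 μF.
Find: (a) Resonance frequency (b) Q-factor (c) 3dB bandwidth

Step 1 — Resonance condition Im(Z)=0 gives ω₀ = 1/√(LC).
Step 2 — ω₀ = 1/√(0.000704·1.87e-08) = 2.756e+05 rad/s.
Step 3 — f₀ = ω₀/(2π) = 4.386e+04 Hz.
Step 4 — Series Q: Q = ω₀L/R = 2.756e+05·0.000704/340 = 0.5707.
Step 5 — 3dB bandwidth: Δω = ω₀/Q = 4.83e+05 rad/s; BW = Δω/(2π) = 7.686e+04 Hz.

(a) f₀ = 4.386e+04 Hz  (b) Q = 0.5707  (c) BW = 7.686e+04 Hz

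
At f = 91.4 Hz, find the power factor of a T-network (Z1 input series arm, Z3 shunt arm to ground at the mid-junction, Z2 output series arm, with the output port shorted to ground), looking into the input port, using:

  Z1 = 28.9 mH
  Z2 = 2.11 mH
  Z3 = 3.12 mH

Step 1 — Angular frequency: ω = 2π·f = 2π·91.4 = 574.3 rad/s.
Step 2 — Component impedances:
  Z1: Z = jωL = j·574.3·0.0289 = 0 + j16.6 Ω
  Z2: Z = jωL = j·574.3·0.00211 = 0 + j1.212 Ω
  Z3: Z = jωL = j·574.3·0.00312 = 0 + j1.792 Ω
Step 3 — With the output port shorted to ground, the output series arm Z2 runs from the junction to ground; the shunt arm Z3 also runs from the junction to ground. They appear in parallel: Z3 || Z2 = 0 + j0.7229 Ω.
Step 4 — Series with input arm Z1: Z_in = Z1 + (Z3 || Z2) = 0 + j17.32 Ω = 17.32∠90.0° Ω.
Step 5 — Power factor: PF = cos(φ) = Re(Z)/|Z| = 0/17.32 = 0.
Step 6 — Type: Im(Z) = 17.32 ⇒ lagging (phase φ = 90.0°).

PF = 0 (lagging, φ = 90.0°)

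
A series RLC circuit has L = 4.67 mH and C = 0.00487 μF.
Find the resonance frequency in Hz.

Step 1 — Resonance condition Im(Z)=0 gives ω₀ = 1/√(LC).
Step 2 — ω₀ = 1/√(0.00467·4.87e-09) = 2.097e+05 rad/s.
Step 3 — f₀ = ω₀/(2π) = 3.337e+04 Hz.

f₀ = 3.337e+04 Hz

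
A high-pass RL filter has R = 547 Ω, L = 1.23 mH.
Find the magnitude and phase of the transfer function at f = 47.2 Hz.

Step 1 — Angular frequency: ω = 2π·47.2 = 296.6 rad/s.
Step 2 — Transfer function: H(jω) = jωL/(R + jωL).
Step 3 — Numerator jωL = j·0.3648; denominator R + jωL = 547 + j0.3648.
Step 4 — H = 4.447e-07 + j0.0006669.
Step 5 — Magnitude: |H| = 0.0006669 (-63.5 dB); phase: φ = 90.0°.

|H| = 0.0006669 (-63.5 dB), φ = 90.0°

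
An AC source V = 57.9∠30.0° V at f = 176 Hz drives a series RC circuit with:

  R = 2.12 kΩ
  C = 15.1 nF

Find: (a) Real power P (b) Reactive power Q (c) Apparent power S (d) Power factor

Step 1 — Angular frequency: ω = 2π·f = 2π·176 = 1106 rad/s.
Step 2 — Component impedances:
  R: Z = R = 2120 Ω
  C: Z = 1/(jωC) = -j/(ω·C) = 0 - j5.989e+04 Ω
Step 3 — Series combination: Z_total = R + C = 2120 - j5.989e+04 Ω = 5.992e+04∠-88.0° Ω.
Step 4 — Source phasor: V = 57.9∠30.0° V = 50.14 + j28.95 V.
Step 5 — Current: I = V / Z = -0.0004532 + j0.0008533 A = 0.0009662∠118.0° A.
Step 6 — Complex power: S = V·I* = 0.001979 - j0.05591 VA.
Step 7 — Real power: P = Re(S) = 0.001979 W.
Step 8 — Reactive power: Q = Im(S) = -0.05591 VAR.
Step 9 — Apparent power: |S| = 0.05594 VA.
Step 10 — Power factor: PF = P/|S| = 0.03538 (leading).

(a) P = 0.001979 W  (b) Q = -0.05591 VAR  (c) S = 0.05594 VA  (d) PF = 0.03538 (leading)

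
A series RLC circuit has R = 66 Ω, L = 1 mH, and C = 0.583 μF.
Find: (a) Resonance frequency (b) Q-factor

Step 1 — Resonance condition Im(Z)=0 gives ω₀ = 1/√(LC).
Step 2 — ω₀ = 1/√(0.001·5.83e-07) = 4.142e+04 rad/s.
Step 3 — f₀ = ω₀/(2π) = 6592 Hz.
Step 4 — Series Q: Q = ω₀L/R = 4.142e+04·0.001/66 = 0.6275.

(a) f₀ = 6592 Hz  (b) Q = 0.6275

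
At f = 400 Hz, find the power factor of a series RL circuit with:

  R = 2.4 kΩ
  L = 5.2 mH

Step 1 — Angular frequency: ω = 2π·f = 2π·400 = 2513 rad/s.
Step 2 — Component impedances:
  R: Z = R = 2400 Ω
  L: Z = jωL = j·2513·0.0052 = 0 + j13.07 Ω
Step 3 — Series combination: Z_total = R + L = 2400 + j13.07 Ω = 2400∠0.3° Ω.
Step 4 — Power factor: PF = cos(φ) = Re(Z)/|Z| = 2400/2400 = 1.
Step 5 — Type: Im(Z) = 13.07 ⇒ lagging (phase φ = 0.3°).

PF = 1 (lagging, φ = 0.3°)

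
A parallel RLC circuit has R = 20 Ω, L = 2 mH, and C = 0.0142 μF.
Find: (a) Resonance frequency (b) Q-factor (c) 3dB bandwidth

Step 1 — Resonance: ω₀ = 1/√(LC) = 1/√(0.002·1.42e-08) = 1.876e+05 rad/s.
Step 2 — f₀ = ω₀/(2π) = 2.986e+04 Hz.
Step 3 — Parallel Q: Q = R/(ω₀L) = 20/(1.876e+05·0.002) = 0.05329.
Step 4 — Bandwidth: Δω = ω₀/Q = 3.521e+06 rad/s; BW = Δω/(2π) = 5.604e+05 Hz.

(a) f₀ = 2.986e+04 Hz  (b) Q = 0.05329  (c) BW = 5.604e+05 Hz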